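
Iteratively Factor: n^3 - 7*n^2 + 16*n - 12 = (n - 2)*(n^2 - 5*n + 6) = (n - 2)^2*(n - 3)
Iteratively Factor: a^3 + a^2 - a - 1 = (a + 1)*(a^2 - 1) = (a + 1)^2*(a - 1)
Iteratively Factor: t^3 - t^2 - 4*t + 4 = (t - 2)*(t^2 + t - 2) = (t - 2)*(t + 2)*(t - 1)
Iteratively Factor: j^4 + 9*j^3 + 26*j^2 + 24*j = (j + 4)*(j^3 + 5*j^2 + 6*j) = j*(j + 4)*(j^2 + 5*j + 6) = j*(j + 3)*(j + 4)*(j + 2)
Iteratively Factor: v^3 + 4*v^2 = (v + 4)*(v^2) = v*(v + 4)*(v)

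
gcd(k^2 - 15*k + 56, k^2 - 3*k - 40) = k - 8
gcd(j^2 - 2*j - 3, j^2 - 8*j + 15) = j - 3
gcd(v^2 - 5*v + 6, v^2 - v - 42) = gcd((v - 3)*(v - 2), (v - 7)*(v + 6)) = 1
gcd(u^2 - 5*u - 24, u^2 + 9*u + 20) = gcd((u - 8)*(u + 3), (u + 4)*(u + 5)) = 1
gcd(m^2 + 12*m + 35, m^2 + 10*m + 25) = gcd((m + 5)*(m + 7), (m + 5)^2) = m + 5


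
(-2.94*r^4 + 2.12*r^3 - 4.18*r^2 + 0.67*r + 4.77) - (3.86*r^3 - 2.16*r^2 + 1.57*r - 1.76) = -2.94*r^4 - 1.74*r^3 - 2.02*r^2 - 0.9*r + 6.53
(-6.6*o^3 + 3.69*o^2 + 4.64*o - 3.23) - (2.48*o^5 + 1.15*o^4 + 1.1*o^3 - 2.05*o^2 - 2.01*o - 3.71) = -2.48*o^5 - 1.15*o^4 - 7.7*o^3 + 5.74*o^2 + 6.65*o + 0.48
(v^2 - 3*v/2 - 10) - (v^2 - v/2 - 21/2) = 1/2 - v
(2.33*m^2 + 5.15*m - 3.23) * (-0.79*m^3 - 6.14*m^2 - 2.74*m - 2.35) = -1.8407*m^5 - 18.3747*m^4 - 35.4535*m^3 + 0.245699999999998*m^2 - 3.2523*m + 7.5905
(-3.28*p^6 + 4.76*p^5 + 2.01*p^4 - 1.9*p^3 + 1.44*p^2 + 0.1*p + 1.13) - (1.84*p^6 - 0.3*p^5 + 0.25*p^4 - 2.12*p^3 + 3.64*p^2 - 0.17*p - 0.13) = -5.12*p^6 + 5.06*p^5 + 1.76*p^4 + 0.22*p^3 - 2.2*p^2 + 0.27*p + 1.26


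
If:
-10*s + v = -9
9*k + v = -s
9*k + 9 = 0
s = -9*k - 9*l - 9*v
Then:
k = -1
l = -72/11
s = 18/11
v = 81/11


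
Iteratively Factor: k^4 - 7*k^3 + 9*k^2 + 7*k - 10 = (k - 5)*(k^3 - 2*k^2 - k + 2) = (k - 5)*(k + 1)*(k^2 - 3*k + 2) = (k - 5)*(k - 1)*(k + 1)*(k - 2)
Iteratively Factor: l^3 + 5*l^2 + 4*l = (l + 4)*(l^2 + l) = (l + 1)*(l + 4)*(l)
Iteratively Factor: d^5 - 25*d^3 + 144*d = (d - 3)*(d^4 + 3*d^3 - 16*d^2 - 48*d) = (d - 4)*(d - 3)*(d^3 + 7*d^2 + 12*d) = d*(d - 4)*(d - 3)*(d^2 + 7*d + 12) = d*(d - 4)*(d - 3)*(d + 4)*(d + 3)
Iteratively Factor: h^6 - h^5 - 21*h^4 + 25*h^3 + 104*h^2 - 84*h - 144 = (h - 2)*(h^5 + h^4 - 19*h^3 - 13*h^2 + 78*h + 72) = (h - 2)*(h + 1)*(h^4 - 19*h^2 + 6*h + 72) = (h - 2)*(h + 1)*(h + 4)*(h^3 - 4*h^2 - 3*h + 18) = (h - 3)*(h - 2)*(h + 1)*(h + 4)*(h^2 - h - 6) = (h - 3)*(h - 2)*(h + 1)*(h + 2)*(h + 4)*(h - 3)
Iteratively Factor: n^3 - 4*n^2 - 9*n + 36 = (n + 3)*(n^2 - 7*n + 12) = (n - 3)*(n + 3)*(n - 4)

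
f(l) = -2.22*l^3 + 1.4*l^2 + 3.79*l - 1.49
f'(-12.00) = -988.85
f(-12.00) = 3990.79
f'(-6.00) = -252.77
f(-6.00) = 505.69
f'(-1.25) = -10.12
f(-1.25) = 0.30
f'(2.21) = -22.55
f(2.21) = -10.24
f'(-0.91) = -4.27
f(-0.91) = -2.11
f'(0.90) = 0.92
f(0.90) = 1.44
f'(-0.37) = 1.84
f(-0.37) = -2.59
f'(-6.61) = -305.71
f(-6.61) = 675.77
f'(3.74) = -78.90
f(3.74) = -83.87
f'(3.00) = -47.75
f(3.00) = -37.46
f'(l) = -6.66*l^2 + 2.8*l + 3.79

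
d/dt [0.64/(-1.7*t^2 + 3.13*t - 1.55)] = (2.176*t - 2.0032)/(1.7*t^2 - 3.13*t + 1.55)^2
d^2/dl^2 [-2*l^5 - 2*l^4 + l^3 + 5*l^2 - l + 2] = -40*l^3 - 24*l^2 + 6*l + 10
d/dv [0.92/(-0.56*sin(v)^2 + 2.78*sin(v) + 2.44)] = (1.0304*sin(v) - 2.5576)*cos(v)/(-0.56*sin(v)^2 + 2.78*sin(v) + 2.44)^2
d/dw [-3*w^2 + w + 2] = 1 - 6*w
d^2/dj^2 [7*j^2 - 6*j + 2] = 14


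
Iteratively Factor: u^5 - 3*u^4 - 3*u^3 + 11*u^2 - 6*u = (u - 3)*(u^4 - 3*u^2 + 2*u) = (u - 3)*(u - 1)*(u^3 + u^2 - 2*u) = u*(u - 3)*(u - 1)*(u^2 + u - 2) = u*(u - 3)*(u - 1)*(u + 2)*(u - 1)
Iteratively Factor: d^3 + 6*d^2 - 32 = (d + 4)*(d^2 + 2*d - 8) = (d + 4)^2*(d - 2)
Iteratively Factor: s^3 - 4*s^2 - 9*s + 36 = (s + 3)*(s^2 - 7*s + 12) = (s - 4)*(s + 3)*(s - 3)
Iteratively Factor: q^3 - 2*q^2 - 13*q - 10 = (q + 1)*(q^2 - 3*q - 10) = (q - 5)*(q + 1)*(q + 2)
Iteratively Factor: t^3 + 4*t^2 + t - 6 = (t - 1)*(t^2 + 5*t + 6) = (t - 1)*(t + 2)*(t + 3)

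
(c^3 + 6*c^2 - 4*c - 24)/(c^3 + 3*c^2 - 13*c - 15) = (c^3 + 6*c^2 - 4*c - 24)/(c^3 + 3*c^2 - 13*c - 15)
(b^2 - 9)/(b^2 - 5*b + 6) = (b + 3)/(b - 2)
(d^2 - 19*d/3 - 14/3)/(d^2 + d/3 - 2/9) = 3*(d - 7)/(3*d - 1)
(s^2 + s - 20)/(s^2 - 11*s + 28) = (s + 5)/(s - 7)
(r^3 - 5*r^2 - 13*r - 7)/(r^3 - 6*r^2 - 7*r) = (r + 1)/r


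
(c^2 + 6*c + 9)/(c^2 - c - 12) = (c + 3)/(c - 4)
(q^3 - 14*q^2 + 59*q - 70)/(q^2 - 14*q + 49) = (q^2 - 7*q + 10)/(q - 7)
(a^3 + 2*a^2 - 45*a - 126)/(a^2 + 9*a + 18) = a - 7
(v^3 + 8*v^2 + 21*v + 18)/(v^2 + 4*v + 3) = (v^2 + 5*v + 6)/(v + 1)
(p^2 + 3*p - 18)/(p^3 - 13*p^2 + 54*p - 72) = (p + 6)/(p^2 - 10*p + 24)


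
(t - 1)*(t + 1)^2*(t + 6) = t^4 + 7*t^3 + 5*t^2 - 7*t - 6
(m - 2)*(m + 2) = m^2 - 4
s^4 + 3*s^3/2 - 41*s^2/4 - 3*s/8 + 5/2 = (s - 5/2)*(s - 1/2)*(s + 1/2)*(s + 4)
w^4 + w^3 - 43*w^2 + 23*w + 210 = (w - 5)*(w - 3)*(w + 2)*(w + 7)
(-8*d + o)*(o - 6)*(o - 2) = -8*d*o^2 + 64*d*o - 96*d + o^3 - 8*o^2 + 12*o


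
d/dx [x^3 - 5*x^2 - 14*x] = 3*x^2 - 10*x - 14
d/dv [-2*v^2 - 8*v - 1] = -4*v - 8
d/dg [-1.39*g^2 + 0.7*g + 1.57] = 0.7 - 2.78*g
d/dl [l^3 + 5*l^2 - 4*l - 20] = 3*l^2 + 10*l - 4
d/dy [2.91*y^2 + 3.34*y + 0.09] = 5.82*y + 3.34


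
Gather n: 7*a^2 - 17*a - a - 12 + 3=7*a^2 - 18*a - 9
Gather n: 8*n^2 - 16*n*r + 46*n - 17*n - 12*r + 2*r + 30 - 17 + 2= 8*n^2 + n*(29 - 16*r) - 10*r + 15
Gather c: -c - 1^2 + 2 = 1 - c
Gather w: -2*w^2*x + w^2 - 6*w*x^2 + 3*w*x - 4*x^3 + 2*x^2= w^2*(1 - 2*x) + w*(-6*x^2 + 3*x) - 4*x^3 + 2*x^2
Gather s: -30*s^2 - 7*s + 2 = -30*s^2 - 7*s + 2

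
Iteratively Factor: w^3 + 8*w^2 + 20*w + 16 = (w + 2)*(w^2 + 6*w + 8) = (w + 2)*(w + 4)*(w + 2)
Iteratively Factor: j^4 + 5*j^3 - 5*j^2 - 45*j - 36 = (j + 1)*(j^3 + 4*j^2 - 9*j - 36) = (j + 1)*(j + 3)*(j^2 + j - 12) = (j + 1)*(j + 3)*(j + 4)*(j - 3)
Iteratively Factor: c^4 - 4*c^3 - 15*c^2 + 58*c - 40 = (c - 5)*(c^3 + c^2 - 10*c + 8) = (c - 5)*(c - 1)*(c^2 + 2*c - 8) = (c - 5)*(c - 2)*(c - 1)*(c + 4)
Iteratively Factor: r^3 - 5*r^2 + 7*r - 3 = (r - 1)*(r^2 - 4*r + 3) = (r - 1)^2*(r - 3)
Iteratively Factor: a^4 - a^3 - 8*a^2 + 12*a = (a + 3)*(a^3 - 4*a^2 + 4*a) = a*(a + 3)*(a^2 - 4*a + 4) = a*(a - 2)*(a + 3)*(a - 2)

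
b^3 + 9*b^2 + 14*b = b*(b + 2)*(b + 7)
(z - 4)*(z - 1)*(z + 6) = z^3 + z^2 - 26*z + 24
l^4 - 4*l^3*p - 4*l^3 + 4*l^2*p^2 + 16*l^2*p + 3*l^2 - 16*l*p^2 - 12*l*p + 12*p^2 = (l - 3)*(l - 1)*(l - 2*p)^2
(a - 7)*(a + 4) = a^2 - 3*a - 28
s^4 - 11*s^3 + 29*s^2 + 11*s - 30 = (s - 6)*(s - 5)*(s - 1)*(s + 1)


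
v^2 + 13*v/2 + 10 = (v + 5/2)*(v + 4)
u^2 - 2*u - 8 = (u - 4)*(u + 2)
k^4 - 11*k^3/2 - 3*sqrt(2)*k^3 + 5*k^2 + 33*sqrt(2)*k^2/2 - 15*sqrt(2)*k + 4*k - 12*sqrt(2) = (k - 4)*(k - 2)*(k + 1/2)*(k - 3*sqrt(2))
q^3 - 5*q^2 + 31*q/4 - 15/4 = (q - 5/2)*(q - 3/2)*(q - 1)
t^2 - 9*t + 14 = (t - 7)*(t - 2)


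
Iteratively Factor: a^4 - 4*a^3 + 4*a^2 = (a - 2)*(a^3 - 2*a^2) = a*(a - 2)*(a^2 - 2*a) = a^2*(a - 2)*(a - 2)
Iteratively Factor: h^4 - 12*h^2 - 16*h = (h - 4)*(h^3 + 4*h^2 + 4*h) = (h - 4)*(h + 2)*(h^2 + 2*h) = h*(h - 4)*(h + 2)*(h + 2)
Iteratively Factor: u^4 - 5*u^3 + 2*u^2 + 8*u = (u - 4)*(u^3 - u^2 - 2*u) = (u - 4)*(u - 2)*(u^2 + u) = (u - 4)*(u - 2)*(u + 1)*(u)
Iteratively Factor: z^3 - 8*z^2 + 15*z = (z - 5)*(z^2 - 3*z) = (z - 5)*(z - 3)*(z)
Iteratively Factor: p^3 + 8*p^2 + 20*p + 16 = (p + 2)*(p^2 + 6*p + 8) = (p + 2)*(p + 4)*(p + 2)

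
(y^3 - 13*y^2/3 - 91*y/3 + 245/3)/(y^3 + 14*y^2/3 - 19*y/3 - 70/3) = (y - 7)/(y + 2)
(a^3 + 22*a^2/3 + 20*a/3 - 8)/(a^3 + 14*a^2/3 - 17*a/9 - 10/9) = 3*(a^2 + 8*a + 12)/(3*a^2 + 16*a + 5)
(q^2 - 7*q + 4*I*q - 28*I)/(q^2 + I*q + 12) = (q - 7)/(q - 3*I)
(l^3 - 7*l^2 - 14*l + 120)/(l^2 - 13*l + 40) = (l^2 - 2*l - 24)/(l - 8)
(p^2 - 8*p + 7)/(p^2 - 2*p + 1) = (p - 7)/(p - 1)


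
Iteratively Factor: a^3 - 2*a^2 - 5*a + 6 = (a - 3)*(a^2 + a - 2) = (a - 3)*(a - 1)*(a + 2)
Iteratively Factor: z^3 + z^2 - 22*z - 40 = (z + 2)*(z^2 - z - 20) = (z - 5)*(z + 2)*(z + 4)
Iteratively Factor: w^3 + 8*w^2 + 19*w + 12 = (w + 3)*(w^2 + 5*w + 4) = (w + 3)*(w + 4)*(w + 1)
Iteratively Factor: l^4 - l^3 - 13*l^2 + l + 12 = (l + 3)*(l^3 - 4*l^2 - l + 4) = (l - 1)*(l + 3)*(l^2 - 3*l - 4) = (l - 4)*(l - 1)*(l + 3)*(l + 1)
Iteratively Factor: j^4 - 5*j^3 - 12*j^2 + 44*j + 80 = (j + 2)*(j^3 - 7*j^2 + 2*j + 40) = (j - 4)*(j + 2)*(j^2 - 3*j - 10) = (j - 5)*(j - 4)*(j + 2)*(j + 2)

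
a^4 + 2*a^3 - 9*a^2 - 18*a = a*(a - 3)*(a + 2)*(a + 3)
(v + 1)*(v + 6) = v^2 + 7*v + 6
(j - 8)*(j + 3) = j^2 - 5*j - 24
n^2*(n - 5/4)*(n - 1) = n^4 - 9*n^3/4 + 5*n^2/4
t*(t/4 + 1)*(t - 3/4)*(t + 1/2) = t^4/4 + 15*t^3/16 - 11*t^2/32 - 3*t/8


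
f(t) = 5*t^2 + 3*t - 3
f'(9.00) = 93.00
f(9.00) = 429.00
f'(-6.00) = -57.00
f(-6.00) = 159.00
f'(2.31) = 26.10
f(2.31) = 30.61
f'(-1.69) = -13.90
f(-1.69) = 6.21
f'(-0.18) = 1.20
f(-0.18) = -3.38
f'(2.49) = 27.90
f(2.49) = 35.47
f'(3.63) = 39.30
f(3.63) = 73.77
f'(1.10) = 14.00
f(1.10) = 6.35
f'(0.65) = 9.50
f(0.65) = 1.06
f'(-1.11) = -8.10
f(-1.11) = -0.17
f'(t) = 10*t + 3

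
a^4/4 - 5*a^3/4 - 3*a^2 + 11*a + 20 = (a/2 + 1)^2*(a - 5)*(a - 4)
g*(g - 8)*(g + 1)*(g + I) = g^4 - 7*g^3 + I*g^3 - 8*g^2 - 7*I*g^2 - 8*I*g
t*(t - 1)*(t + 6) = t^3 + 5*t^2 - 6*t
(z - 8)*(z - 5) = z^2 - 13*z + 40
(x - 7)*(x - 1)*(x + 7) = x^3 - x^2 - 49*x + 49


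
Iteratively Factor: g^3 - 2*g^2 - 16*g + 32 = (g - 2)*(g^2 - 16) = (g - 2)*(g + 4)*(g - 4)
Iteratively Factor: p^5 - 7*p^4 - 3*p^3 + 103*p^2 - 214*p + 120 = (p - 3)*(p^4 - 4*p^3 - 15*p^2 + 58*p - 40) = (p - 3)*(p - 1)*(p^3 - 3*p^2 - 18*p + 40) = (p - 5)*(p - 3)*(p - 1)*(p^2 + 2*p - 8) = (p - 5)*(p - 3)*(p - 1)*(p + 4)*(p - 2)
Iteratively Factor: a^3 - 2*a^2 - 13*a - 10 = (a + 2)*(a^2 - 4*a - 5) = (a - 5)*(a + 2)*(a + 1)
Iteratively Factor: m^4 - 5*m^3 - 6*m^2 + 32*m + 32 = (m - 4)*(m^3 - m^2 - 10*m - 8) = (m - 4)*(m + 2)*(m^2 - 3*m - 4) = (m - 4)*(m + 1)*(m + 2)*(m - 4)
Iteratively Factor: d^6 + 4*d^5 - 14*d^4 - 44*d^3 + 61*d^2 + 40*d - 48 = (d - 3)*(d^5 + 7*d^4 + 7*d^3 - 23*d^2 - 8*d + 16) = (d - 3)*(d - 1)*(d^4 + 8*d^3 + 15*d^2 - 8*d - 16) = (d - 3)*(d - 1)*(d + 4)*(d^3 + 4*d^2 - d - 4) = (d - 3)*(d - 1)^2*(d + 4)*(d^2 + 5*d + 4) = (d - 3)*(d - 1)^2*(d + 1)*(d + 4)*(d + 4)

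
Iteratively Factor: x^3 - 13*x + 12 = (x - 3)*(x^2 + 3*x - 4) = (x - 3)*(x + 4)*(x - 1)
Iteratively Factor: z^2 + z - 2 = (z + 2)*(z - 1)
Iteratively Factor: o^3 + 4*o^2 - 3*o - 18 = (o + 3)*(o^2 + o - 6) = (o + 3)^2*(o - 2)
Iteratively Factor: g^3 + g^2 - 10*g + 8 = (g - 1)*(g^2 + 2*g - 8) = (g - 1)*(g + 4)*(g - 2)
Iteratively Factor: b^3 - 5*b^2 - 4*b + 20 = (b - 5)*(b^2 - 4) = (b - 5)*(b + 2)*(b - 2)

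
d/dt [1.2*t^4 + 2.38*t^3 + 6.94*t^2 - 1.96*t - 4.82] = 4.8*t^3 + 7.14*t^2 + 13.88*t - 1.96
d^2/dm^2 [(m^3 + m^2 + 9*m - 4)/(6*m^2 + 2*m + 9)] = 2*(262*m^3 - 540*m^2 - 1359*m + 119)/(216*m^6 + 216*m^5 + 1044*m^4 + 656*m^3 + 1566*m^2 + 486*m + 729)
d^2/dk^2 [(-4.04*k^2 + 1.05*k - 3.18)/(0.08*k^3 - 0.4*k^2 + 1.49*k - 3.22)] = (-0.0517119999999999*k^6 + 0.0403199999999995*k^5 + 2.443584*k^4 - 17.671696*k^3 + 29.139744*k^2 - 1.65772799999999*k - 79.629448)/(0.000512*k^9 - 0.00768*k^8 + 0.067008*k^7 - 0.411904*k^6 + 1.866264*k^5 - 6.512664*k^4 + 17.311085*k^3 - 33.888246*k^2 + 46.346748*k - 33.386248)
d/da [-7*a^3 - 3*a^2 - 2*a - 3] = -21*a^2 - 6*a - 2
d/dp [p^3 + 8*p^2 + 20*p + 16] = 3*p^2 + 16*p + 20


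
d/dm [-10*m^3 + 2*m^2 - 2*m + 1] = -30*m^2 + 4*m - 2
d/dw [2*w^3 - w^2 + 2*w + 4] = 6*w^2 - 2*w + 2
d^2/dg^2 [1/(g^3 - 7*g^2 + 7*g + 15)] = 2*((7 - 3*g)*(g^3 - 7*g^2 + 7*g + 15) + (3*g^2 - 14*g + 7)^2)/(g^3 - 7*g^2 + 7*g + 15)^3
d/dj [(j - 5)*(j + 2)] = 2*j - 3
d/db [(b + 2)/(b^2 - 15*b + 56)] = (b^2 - 15*b - (b + 2)*(2*b - 15) + 56)/(b^2 - 15*b + 56)^2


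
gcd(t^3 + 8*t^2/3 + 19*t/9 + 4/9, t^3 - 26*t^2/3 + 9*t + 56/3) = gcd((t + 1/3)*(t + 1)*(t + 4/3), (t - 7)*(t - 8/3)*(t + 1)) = t + 1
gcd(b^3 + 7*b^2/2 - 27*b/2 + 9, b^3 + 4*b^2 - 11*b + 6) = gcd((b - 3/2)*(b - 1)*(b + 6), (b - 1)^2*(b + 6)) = b^2 + 5*b - 6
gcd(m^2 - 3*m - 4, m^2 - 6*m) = 1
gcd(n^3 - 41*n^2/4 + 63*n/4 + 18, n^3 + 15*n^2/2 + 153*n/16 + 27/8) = n + 3/4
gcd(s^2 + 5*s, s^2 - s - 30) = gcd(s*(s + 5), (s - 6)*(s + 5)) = s + 5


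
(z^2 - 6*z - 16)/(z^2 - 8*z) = (z + 2)/z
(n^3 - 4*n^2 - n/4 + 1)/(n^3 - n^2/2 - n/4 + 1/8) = 2*(n - 4)/(2*n - 1)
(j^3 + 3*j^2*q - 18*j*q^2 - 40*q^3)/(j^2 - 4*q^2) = (-j^2 - j*q + 20*q^2)/(-j + 2*q)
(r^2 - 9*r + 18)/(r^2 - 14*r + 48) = (r - 3)/(r - 8)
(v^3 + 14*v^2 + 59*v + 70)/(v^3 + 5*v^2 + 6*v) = (v^2 + 12*v + 35)/(v*(v + 3))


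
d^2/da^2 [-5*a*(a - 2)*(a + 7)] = -30*a - 50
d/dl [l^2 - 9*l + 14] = 2*l - 9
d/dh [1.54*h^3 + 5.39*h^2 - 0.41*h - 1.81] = 4.62*h^2 + 10.78*h - 0.41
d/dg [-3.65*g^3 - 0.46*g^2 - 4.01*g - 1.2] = -10.95*g^2 - 0.92*g - 4.01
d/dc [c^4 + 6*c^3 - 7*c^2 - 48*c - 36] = 4*c^3 + 18*c^2 - 14*c - 48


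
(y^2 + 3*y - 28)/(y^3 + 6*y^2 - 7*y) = (y - 4)/(y*(y - 1))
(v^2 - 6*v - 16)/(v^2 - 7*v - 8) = (v + 2)/(v + 1)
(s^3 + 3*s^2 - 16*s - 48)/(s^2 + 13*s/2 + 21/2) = 2*(s^2 - 16)/(2*s + 7)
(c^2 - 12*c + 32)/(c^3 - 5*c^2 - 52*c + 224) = 1/(c + 7)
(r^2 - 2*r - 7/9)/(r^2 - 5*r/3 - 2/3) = (r - 7/3)/(r - 2)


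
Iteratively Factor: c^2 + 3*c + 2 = (c + 2)*(c + 1)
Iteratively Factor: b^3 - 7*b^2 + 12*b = (b - 3)*(b^2 - 4*b) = (b - 4)*(b - 3)*(b)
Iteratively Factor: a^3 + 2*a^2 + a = (a + 1)*(a^2 + a) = (a + 1)^2*(a)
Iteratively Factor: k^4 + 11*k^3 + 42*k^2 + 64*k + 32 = (k + 1)*(k^3 + 10*k^2 + 32*k + 32) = (k + 1)*(k + 4)*(k^2 + 6*k + 8) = (k + 1)*(k + 4)^2*(k + 2)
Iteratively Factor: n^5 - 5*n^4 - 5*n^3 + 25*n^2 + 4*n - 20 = (n + 2)*(n^4 - 7*n^3 + 9*n^2 + 7*n - 10) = (n - 5)*(n + 2)*(n^3 - 2*n^2 - n + 2) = (n - 5)*(n - 2)*(n + 2)*(n^2 - 1) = (n - 5)*(n - 2)*(n - 1)*(n + 2)*(n + 1)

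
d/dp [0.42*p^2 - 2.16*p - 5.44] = 0.84*p - 2.16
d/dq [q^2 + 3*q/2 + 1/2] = 2*q + 3/2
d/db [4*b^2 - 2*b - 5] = 8*b - 2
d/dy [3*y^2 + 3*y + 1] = 6*y + 3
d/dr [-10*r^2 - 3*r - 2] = -20*r - 3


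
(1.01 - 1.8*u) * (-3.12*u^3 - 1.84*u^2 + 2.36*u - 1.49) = 5.616*u^4 + 0.1608*u^3 - 6.1064*u^2 + 5.0656*u - 1.5049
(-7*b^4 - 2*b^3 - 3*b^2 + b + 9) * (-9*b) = 63*b^5 + 18*b^4 + 27*b^3 - 9*b^2 - 81*b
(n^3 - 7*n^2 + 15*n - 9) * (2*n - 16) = 2*n^4 - 30*n^3 + 142*n^2 - 258*n + 144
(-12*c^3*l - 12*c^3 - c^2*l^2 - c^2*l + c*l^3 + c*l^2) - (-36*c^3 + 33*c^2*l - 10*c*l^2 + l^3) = -12*c^3*l + 24*c^3 - c^2*l^2 - 34*c^2*l + c*l^3 + 11*c*l^2 - l^3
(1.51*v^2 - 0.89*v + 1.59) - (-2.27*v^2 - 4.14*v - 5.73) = 3.78*v^2 + 3.25*v + 7.32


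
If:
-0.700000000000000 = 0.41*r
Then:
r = -1.71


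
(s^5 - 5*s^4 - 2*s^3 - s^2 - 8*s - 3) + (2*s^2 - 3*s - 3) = s^5 - 5*s^4 - 2*s^3 + s^2 - 11*s - 6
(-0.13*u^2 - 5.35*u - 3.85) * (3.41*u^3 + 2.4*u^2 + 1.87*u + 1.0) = -0.4433*u^5 - 18.5555*u^4 - 26.2116*u^3 - 19.3745*u^2 - 12.5495*u - 3.85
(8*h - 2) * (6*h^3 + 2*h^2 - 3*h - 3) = 48*h^4 + 4*h^3 - 28*h^2 - 18*h + 6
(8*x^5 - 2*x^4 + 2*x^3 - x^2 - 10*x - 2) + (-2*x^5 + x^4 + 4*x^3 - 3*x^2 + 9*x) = 6*x^5 - x^4 + 6*x^3 - 4*x^2 - x - 2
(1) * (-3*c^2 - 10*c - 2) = -3*c^2 - 10*c - 2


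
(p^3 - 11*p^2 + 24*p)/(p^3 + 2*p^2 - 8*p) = (p^2 - 11*p + 24)/(p^2 + 2*p - 8)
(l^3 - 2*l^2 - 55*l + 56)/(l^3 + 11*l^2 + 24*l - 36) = (l^2 - l - 56)/(l^2 + 12*l + 36)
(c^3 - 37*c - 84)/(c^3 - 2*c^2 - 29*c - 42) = (c + 4)/(c + 2)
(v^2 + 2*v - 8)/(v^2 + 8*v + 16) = (v - 2)/(v + 4)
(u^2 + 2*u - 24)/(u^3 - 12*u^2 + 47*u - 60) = (u + 6)/(u^2 - 8*u + 15)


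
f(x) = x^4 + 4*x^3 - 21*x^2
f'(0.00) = 0.00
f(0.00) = 0.00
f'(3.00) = 90.00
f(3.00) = 0.00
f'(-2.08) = 103.28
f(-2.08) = -108.13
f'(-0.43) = 19.96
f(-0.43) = -4.17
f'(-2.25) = 109.69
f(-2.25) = -126.25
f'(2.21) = 8.96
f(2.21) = -35.54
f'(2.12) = 3.01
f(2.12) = -36.07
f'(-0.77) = 37.63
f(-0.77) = -13.93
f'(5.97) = 1028.06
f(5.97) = 1372.92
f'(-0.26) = 11.66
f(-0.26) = -1.49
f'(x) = 4*x^3 + 12*x^2 - 42*x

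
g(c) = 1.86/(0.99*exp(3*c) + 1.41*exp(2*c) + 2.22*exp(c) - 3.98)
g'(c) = 1.86*(-2.97*exp(3*c) - 2.82*exp(2*c) - 2.22*exp(c))/(0.99*exp(3*c) + 1.41*exp(2*c) + 2.22*exp(c) - 3.98)^2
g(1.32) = 0.02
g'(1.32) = -0.07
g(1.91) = 0.00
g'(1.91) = -0.01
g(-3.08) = -0.48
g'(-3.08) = -0.01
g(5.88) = 0.00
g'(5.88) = -0.00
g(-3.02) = -0.48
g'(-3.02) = -0.01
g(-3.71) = -0.47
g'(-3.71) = -0.01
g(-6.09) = -0.47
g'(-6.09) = -0.00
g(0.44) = 0.28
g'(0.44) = -0.92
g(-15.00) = -0.47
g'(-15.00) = 0.00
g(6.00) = 0.00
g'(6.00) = 0.00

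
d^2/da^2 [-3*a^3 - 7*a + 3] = -18*a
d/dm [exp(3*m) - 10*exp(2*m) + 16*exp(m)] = (3*exp(2*m) - 20*exp(m) + 16)*exp(m)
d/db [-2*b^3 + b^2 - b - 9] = -6*b^2 + 2*b - 1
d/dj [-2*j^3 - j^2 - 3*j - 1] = -6*j^2 - 2*j - 3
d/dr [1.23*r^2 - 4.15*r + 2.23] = 2.46*r - 4.15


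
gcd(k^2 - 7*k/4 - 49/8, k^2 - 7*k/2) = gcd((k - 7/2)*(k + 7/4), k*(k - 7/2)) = k - 7/2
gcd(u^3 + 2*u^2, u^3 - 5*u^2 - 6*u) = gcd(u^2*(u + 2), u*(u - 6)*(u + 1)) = u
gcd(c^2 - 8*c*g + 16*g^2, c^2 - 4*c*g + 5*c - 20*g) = c - 4*g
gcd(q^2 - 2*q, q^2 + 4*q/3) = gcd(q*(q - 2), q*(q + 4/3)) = q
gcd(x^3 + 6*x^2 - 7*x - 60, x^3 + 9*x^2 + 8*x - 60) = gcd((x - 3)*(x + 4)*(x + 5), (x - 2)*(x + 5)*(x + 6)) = x + 5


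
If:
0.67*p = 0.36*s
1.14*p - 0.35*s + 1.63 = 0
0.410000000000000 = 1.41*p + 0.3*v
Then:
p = -3.34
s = -6.21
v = 17.05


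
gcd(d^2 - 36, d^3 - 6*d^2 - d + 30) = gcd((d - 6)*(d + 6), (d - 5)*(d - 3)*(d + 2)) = 1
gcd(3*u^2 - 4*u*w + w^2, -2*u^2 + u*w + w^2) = u - w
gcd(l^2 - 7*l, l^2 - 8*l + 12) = 1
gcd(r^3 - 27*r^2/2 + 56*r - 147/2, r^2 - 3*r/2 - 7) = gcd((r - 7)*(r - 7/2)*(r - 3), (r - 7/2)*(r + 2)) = r - 7/2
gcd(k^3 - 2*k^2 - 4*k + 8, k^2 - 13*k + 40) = 1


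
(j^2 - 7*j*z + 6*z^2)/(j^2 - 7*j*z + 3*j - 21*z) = (j^2 - 7*j*z + 6*z^2)/(j^2 - 7*j*z + 3*j - 21*z)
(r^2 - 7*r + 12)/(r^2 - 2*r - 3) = (r - 4)/(r + 1)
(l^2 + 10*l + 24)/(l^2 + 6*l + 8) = (l + 6)/(l + 2)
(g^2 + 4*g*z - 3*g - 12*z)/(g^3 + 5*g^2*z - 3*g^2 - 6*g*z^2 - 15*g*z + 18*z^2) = (-g - 4*z)/(-g^2 - 5*g*z + 6*z^2)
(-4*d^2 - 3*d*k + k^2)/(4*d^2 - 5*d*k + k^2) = (-d - k)/(d - k)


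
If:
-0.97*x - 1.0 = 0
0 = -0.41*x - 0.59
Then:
No Solution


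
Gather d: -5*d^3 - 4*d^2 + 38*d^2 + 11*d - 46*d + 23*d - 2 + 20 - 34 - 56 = -5*d^3 + 34*d^2 - 12*d - 72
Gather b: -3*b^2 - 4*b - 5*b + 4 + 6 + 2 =-3*b^2 - 9*b + 12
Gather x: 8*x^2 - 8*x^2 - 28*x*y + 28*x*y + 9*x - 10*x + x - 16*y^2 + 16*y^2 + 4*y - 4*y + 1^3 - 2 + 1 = 0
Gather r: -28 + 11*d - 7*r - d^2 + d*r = -d^2 + 11*d + r*(d - 7) - 28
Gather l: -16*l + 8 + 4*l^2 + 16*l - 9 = 4*l^2 - 1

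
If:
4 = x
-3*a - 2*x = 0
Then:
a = -8/3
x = 4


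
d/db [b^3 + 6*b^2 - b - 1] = 3*b^2 + 12*b - 1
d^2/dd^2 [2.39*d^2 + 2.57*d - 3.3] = 4.78000000000000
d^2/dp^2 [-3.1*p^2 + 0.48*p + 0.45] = -6.20000000000000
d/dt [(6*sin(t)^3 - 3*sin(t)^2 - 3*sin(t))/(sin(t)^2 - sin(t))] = 6*cos(t)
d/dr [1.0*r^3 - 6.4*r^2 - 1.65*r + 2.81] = 3.0*r^2 - 12.8*r - 1.65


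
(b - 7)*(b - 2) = b^2 - 9*b + 14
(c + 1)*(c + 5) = c^2 + 6*c + 5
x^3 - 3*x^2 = x^2*(x - 3)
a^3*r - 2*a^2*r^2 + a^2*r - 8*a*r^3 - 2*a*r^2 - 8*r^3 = (a - 4*r)*(a + 2*r)*(a*r + r)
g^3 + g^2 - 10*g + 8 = (g - 2)*(g - 1)*(g + 4)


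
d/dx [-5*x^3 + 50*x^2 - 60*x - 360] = -15*x^2 + 100*x - 60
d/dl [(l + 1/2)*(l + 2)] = 2*l + 5/2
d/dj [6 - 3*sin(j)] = -3*cos(j)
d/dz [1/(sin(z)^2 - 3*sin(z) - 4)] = (3 - 2*sin(z))*cos(z)/((sin(z) - 4)^2*(sin(z) + 1)^2)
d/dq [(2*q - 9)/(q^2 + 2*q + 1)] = 2*(10 - q)/(q^3 + 3*q^2 + 3*q + 1)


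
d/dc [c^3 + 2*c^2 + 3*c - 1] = 3*c^2 + 4*c + 3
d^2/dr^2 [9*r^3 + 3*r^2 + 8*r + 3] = 54*r + 6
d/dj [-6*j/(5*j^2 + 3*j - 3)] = 6*(5*j^2 + 3)/(25*j^4 + 30*j^3 - 21*j^2 - 18*j + 9)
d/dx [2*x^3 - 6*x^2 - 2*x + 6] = 6*x^2 - 12*x - 2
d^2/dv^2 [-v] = 0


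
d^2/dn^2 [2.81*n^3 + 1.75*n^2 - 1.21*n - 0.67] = 16.86*n + 3.5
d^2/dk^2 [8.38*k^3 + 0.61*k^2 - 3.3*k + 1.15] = 50.28*k + 1.22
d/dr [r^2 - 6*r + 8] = 2*r - 6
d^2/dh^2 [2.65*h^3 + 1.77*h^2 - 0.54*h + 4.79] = 15.9*h + 3.54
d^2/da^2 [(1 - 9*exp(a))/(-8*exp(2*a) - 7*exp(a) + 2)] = (576*exp(4*a) - 760*exp(3*a) + 696*exp(2*a) + 13*exp(a) + 22)*exp(a)/(512*exp(6*a) + 1344*exp(5*a) + 792*exp(4*a) - 329*exp(3*a) - 198*exp(2*a) + 84*exp(a) - 8)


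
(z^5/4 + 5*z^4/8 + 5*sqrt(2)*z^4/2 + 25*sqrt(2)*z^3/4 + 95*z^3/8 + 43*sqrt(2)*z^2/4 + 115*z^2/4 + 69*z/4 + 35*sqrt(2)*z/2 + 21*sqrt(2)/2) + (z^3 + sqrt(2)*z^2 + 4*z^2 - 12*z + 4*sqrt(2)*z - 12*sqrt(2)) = z^5/4 + 5*z^4/8 + 5*sqrt(2)*z^4/2 + 25*sqrt(2)*z^3/4 + 103*z^3/8 + 47*sqrt(2)*z^2/4 + 131*z^2/4 + 21*z/4 + 43*sqrt(2)*z/2 - 3*sqrt(2)/2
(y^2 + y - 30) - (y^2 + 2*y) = -y - 30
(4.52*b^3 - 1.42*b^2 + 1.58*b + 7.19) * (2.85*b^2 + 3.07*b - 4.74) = 12.882*b^5 + 9.8294*b^4 - 21.2812*b^3 + 32.0729*b^2 + 14.5841*b - 34.0806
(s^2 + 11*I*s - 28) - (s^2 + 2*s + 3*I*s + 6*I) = -2*s + 8*I*s - 28 - 6*I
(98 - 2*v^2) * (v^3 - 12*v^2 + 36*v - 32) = -2*v^5 + 24*v^4 + 26*v^3 - 1112*v^2 + 3528*v - 3136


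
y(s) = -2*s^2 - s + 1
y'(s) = -4*s - 1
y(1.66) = -6.17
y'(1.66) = -7.64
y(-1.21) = -0.72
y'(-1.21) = 3.84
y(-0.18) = 1.12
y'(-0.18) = -0.28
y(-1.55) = -2.26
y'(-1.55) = 5.20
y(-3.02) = -14.22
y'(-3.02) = 11.08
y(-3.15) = -15.70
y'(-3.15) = 11.60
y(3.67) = -29.61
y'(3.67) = -15.68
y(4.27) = -39.74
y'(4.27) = -18.08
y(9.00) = -170.00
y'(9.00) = -37.00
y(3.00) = -20.00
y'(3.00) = -13.00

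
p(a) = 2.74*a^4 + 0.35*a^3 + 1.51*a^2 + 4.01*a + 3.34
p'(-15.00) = -36795.04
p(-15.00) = 137814.19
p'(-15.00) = -36795.04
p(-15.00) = 137814.19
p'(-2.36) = -141.33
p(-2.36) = 82.68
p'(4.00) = 734.33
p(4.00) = 767.38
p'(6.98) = 3803.40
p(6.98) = 6727.80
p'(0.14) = 4.48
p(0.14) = 3.93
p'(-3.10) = -321.77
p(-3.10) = 248.04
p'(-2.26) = -123.97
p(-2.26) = 69.43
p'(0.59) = 8.41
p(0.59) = 6.64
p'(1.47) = 45.53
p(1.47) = 26.40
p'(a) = 10.96*a^3 + 1.05*a^2 + 3.02*a + 4.01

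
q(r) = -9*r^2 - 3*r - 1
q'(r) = -18*r - 3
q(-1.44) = -15.34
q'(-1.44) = 22.92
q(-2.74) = -60.35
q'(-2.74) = 46.32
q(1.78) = -34.86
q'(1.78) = -35.04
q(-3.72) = -114.39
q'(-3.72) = 63.96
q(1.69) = -31.77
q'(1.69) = -33.42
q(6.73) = -428.83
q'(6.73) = -124.14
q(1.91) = -39.56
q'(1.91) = -37.38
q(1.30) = -20.11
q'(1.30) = -26.40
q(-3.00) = -73.00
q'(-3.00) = 51.00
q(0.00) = -1.00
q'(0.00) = -3.00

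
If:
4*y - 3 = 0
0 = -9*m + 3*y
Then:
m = 1/4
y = 3/4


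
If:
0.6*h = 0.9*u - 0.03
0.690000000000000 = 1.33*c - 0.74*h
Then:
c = 0.834586466165414*u + 0.490977443609023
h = 1.5*u - 0.05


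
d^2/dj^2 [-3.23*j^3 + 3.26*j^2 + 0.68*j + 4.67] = 6.52 - 19.38*j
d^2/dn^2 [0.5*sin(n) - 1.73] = -0.5*sin(n)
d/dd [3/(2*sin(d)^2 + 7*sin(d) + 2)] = -3*(4*sin(d) + 7)*cos(d)/(7*sin(d) - cos(2*d) + 3)^2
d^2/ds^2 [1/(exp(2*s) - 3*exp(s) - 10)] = ((3 - 4*exp(s))*(-exp(2*s) + 3*exp(s) + 10) - 2*(2*exp(s) - 3)^2*exp(s))*exp(s)/(-exp(2*s) + 3*exp(s) + 10)^3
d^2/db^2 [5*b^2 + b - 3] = 10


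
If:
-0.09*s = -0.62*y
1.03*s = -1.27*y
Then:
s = 0.00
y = 0.00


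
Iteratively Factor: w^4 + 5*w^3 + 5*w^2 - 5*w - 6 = (w + 1)*(w^3 + 4*w^2 + w - 6) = (w + 1)*(w + 2)*(w^2 + 2*w - 3) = (w + 1)*(w + 2)*(w + 3)*(w - 1)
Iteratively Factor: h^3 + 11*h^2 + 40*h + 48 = (h + 4)*(h^2 + 7*h + 12) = (h + 3)*(h + 4)*(h + 4)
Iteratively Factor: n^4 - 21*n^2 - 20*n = (n - 5)*(n^3 + 5*n^2 + 4*n) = (n - 5)*(n + 4)*(n^2 + n) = (n - 5)*(n + 1)*(n + 4)*(n)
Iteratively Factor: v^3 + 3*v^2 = (v + 3)*(v^2) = v*(v + 3)*(v)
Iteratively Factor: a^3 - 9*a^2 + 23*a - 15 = (a - 3)*(a^2 - 6*a + 5) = (a - 5)*(a - 3)*(a - 1)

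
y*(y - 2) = y^2 - 2*y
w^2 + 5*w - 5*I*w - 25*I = (w + 5)*(w - 5*I)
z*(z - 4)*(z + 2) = z^3 - 2*z^2 - 8*z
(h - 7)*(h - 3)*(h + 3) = h^3 - 7*h^2 - 9*h + 63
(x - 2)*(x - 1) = x^2 - 3*x + 2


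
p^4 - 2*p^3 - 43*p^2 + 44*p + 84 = (p - 7)*(p - 2)*(p + 1)*(p + 6)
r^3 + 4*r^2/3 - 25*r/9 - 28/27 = (r - 4/3)*(r + 1/3)*(r + 7/3)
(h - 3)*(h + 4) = h^2 + h - 12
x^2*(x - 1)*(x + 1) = x^4 - x^2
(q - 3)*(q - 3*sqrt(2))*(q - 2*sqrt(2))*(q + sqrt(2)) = q^4 - 4*sqrt(2)*q^3 - 3*q^3 + 2*q^2 + 12*sqrt(2)*q^2 - 6*q + 12*sqrt(2)*q - 36*sqrt(2)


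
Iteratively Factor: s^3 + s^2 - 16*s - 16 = (s + 4)*(s^2 - 3*s - 4) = (s - 4)*(s + 4)*(s + 1)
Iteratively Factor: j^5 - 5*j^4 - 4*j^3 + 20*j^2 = (j - 2)*(j^4 - 3*j^3 - 10*j^2) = (j - 5)*(j - 2)*(j^3 + 2*j^2) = j*(j - 5)*(j - 2)*(j^2 + 2*j) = j*(j - 5)*(j - 2)*(j + 2)*(j)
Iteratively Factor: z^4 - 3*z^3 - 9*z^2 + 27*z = (z + 3)*(z^3 - 6*z^2 + 9*z) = (z - 3)*(z + 3)*(z^2 - 3*z) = z*(z - 3)*(z + 3)*(z - 3)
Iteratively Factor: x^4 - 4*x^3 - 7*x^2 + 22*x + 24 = (x + 1)*(x^3 - 5*x^2 - 2*x + 24) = (x + 1)*(x + 2)*(x^2 - 7*x + 12) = (x - 3)*(x + 1)*(x + 2)*(x - 4)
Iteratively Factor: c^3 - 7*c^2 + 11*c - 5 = (c - 5)*(c^2 - 2*c + 1) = (c - 5)*(c - 1)*(c - 1)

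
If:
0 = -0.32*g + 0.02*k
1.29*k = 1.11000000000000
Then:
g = 0.05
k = 0.86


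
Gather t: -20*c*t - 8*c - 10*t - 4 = -8*c + t*(-20*c - 10) - 4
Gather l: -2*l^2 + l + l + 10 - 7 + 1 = -2*l^2 + 2*l + 4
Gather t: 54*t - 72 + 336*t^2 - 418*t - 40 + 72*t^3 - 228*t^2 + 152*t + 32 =72*t^3 + 108*t^2 - 212*t - 80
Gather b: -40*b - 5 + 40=35 - 40*b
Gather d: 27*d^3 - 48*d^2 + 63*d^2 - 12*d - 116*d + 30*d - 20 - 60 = 27*d^3 + 15*d^2 - 98*d - 80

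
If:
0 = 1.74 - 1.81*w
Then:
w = 0.96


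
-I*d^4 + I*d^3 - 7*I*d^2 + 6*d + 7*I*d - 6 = (d - 3*I)*(d + I)*(d + 2*I)*(-I*d + I)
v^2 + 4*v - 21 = (v - 3)*(v + 7)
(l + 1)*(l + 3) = l^2 + 4*l + 3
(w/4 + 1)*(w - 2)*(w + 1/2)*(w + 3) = w^4/4 + 11*w^3/8 + w^2/8 - 25*w/4 - 3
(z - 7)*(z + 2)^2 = z^3 - 3*z^2 - 24*z - 28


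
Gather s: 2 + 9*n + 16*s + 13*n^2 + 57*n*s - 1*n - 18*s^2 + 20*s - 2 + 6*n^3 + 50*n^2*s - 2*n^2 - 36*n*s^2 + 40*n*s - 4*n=6*n^3 + 11*n^2 + 4*n + s^2*(-36*n - 18) + s*(50*n^2 + 97*n + 36)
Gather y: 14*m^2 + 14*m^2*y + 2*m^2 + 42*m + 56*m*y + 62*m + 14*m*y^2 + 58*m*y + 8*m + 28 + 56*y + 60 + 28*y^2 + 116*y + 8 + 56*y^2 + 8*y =16*m^2 + 112*m + y^2*(14*m + 84) + y*(14*m^2 + 114*m + 180) + 96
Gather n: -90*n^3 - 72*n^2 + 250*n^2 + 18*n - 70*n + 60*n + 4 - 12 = -90*n^3 + 178*n^2 + 8*n - 8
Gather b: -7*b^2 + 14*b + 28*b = -7*b^2 + 42*b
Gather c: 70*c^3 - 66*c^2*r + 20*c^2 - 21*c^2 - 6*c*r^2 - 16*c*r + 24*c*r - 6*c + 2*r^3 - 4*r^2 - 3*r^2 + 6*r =70*c^3 + c^2*(-66*r - 1) + c*(-6*r^2 + 8*r - 6) + 2*r^3 - 7*r^2 + 6*r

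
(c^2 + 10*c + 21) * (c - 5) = c^3 + 5*c^2 - 29*c - 105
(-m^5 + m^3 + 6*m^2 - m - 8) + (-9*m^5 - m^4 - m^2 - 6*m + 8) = -10*m^5 - m^4 + m^3 + 5*m^2 - 7*m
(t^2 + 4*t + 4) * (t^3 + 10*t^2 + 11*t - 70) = t^5 + 14*t^4 + 55*t^3 + 14*t^2 - 236*t - 280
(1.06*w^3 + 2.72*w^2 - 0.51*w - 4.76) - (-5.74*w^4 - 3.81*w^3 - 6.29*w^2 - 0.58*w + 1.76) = 5.74*w^4 + 4.87*w^3 + 9.01*w^2 + 0.07*w - 6.52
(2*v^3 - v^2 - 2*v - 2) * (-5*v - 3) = -10*v^4 - v^3 + 13*v^2 + 16*v + 6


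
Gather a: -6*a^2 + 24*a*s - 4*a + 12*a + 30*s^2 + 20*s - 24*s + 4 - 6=-6*a^2 + a*(24*s + 8) + 30*s^2 - 4*s - 2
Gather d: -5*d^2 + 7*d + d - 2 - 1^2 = -5*d^2 + 8*d - 3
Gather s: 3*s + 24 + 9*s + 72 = 12*s + 96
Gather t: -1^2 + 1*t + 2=t + 1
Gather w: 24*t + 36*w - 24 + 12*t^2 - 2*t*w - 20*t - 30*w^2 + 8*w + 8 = 12*t^2 + 4*t - 30*w^2 + w*(44 - 2*t) - 16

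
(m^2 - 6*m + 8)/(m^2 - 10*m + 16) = (m - 4)/(m - 8)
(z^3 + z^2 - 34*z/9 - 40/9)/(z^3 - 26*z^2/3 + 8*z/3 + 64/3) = (z + 5/3)/(z - 8)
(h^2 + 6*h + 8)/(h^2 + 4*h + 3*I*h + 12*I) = (h + 2)/(h + 3*I)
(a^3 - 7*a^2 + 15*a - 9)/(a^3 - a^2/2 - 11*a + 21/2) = 2*(a - 3)/(2*a + 7)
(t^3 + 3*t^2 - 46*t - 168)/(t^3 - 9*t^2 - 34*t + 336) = (t + 4)/(t - 8)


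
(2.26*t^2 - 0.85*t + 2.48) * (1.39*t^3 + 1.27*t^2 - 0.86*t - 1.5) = 3.1414*t^5 + 1.6887*t^4 + 0.4241*t^3 + 0.4906*t^2 - 0.8578*t - 3.72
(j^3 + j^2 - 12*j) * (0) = 0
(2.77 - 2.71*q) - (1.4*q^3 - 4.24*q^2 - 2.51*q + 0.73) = -1.4*q^3 + 4.24*q^2 - 0.2*q + 2.04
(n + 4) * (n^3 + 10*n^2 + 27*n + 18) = n^4 + 14*n^3 + 67*n^2 + 126*n + 72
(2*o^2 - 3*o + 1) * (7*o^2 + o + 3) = 14*o^4 - 19*o^3 + 10*o^2 - 8*o + 3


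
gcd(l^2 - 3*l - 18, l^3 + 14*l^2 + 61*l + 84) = l + 3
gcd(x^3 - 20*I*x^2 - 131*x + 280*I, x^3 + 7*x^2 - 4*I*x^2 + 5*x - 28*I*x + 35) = x - 5*I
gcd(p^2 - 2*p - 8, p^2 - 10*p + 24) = p - 4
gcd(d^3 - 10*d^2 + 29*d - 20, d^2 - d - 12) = d - 4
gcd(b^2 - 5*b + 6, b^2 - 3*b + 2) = b - 2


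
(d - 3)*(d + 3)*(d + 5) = d^3 + 5*d^2 - 9*d - 45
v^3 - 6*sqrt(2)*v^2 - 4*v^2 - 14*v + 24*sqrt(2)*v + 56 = (v - 4)*(v - 7*sqrt(2))*(v + sqrt(2))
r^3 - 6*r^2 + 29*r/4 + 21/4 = (r - 7/2)*(r - 3)*(r + 1/2)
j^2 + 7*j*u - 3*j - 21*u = (j - 3)*(j + 7*u)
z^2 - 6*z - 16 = (z - 8)*(z + 2)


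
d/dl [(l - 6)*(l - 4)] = 2*l - 10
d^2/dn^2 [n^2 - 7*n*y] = 2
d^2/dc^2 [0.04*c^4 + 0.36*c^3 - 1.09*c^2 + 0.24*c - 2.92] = 0.48*c^2 + 2.16*c - 2.18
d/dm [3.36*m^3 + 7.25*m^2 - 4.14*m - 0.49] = 10.08*m^2 + 14.5*m - 4.14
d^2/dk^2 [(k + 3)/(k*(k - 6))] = 2*(k^3 + 9*k^2 - 54*k + 108)/(k^3*(k^3 - 18*k^2 + 108*k - 216))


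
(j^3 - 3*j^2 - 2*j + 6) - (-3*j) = j^3 - 3*j^2 + j + 6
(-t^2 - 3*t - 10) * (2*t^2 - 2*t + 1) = -2*t^4 - 4*t^3 - 15*t^2 + 17*t - 10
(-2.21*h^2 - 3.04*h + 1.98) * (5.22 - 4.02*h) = 8.8842*h^3 + 0.6846*h^2 - 23.8284*h + 10.3356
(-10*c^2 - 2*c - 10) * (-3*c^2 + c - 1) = 30*c^4 - 4*c^3 + 38*c^2 - 8*c + 10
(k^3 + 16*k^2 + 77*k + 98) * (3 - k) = -k^4 - 13*k^3 - 29*k^2 + 133*k + 294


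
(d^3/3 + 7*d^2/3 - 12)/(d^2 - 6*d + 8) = (d^2 + 9*d + 18)/(3*(d - 4))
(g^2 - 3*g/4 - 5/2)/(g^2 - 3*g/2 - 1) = (4*g + 5)/(2*(2*g + 1))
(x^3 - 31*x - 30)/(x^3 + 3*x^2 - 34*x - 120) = (x + 1)/(x + 4)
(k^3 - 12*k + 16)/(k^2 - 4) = (k^2 + 2*k - 8)/(k + 2)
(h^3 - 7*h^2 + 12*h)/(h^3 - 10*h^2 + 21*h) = (h - 4)/(h - 7)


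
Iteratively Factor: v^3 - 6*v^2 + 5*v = (v - 1)*(v^2 - 5*v) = v*(v - 1)*(v - 5)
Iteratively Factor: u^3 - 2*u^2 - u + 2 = (u - 2)*(u^2 - 1) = (u - 2)*(u - 1)*(u + 1)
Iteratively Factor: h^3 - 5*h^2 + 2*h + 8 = (h - 4)*(h^2 - h - 2) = (h - 4)*(h + 1)*(h - 2)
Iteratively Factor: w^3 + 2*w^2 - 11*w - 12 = (w + 1)*(w^2 + w - 12) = (w - 3)*(w + 1)*(w + 4)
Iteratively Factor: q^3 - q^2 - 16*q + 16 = (q - 4)*(q^2 + 3*q - 4) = (q - 4)*(q - 1)*(q + 4)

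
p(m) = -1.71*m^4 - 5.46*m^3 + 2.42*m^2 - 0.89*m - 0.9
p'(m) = -6.84*m^3 - 16.38*m^2 + 4.84*m - 0.89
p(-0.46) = 0.48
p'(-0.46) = -5.92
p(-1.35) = 12.47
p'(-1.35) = -20.45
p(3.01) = -270.92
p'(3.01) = -321.26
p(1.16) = -10.29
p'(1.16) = -27.99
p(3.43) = -432.50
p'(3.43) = -453.02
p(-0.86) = 4.19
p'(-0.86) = -12.82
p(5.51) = -2421.87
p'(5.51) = -1615.74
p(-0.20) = -0.58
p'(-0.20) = -2.46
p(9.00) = -15012.54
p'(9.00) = -6270.47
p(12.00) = -44556.54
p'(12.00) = -14121.05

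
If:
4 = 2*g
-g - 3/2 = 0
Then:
No Solution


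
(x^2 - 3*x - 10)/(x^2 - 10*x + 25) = (x + 2)/(x - 5)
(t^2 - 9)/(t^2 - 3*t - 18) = (t - 3)/(t - 6)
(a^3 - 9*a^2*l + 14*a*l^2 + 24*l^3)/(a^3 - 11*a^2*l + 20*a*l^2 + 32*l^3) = (a - 6*l)/(a - 8*l)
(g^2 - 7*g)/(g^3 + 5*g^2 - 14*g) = (g - 7)/(g^2 + 5*g - 14)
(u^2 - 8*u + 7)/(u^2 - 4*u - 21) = (u - 1)/(u + 3)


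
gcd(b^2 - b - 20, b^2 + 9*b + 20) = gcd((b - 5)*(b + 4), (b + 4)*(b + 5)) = b + 4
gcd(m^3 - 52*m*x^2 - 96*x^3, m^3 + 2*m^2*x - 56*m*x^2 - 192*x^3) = -m^2 + 2*m*x + 48*x^2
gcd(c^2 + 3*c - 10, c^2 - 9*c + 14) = c - 2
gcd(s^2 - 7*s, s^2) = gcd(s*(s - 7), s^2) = s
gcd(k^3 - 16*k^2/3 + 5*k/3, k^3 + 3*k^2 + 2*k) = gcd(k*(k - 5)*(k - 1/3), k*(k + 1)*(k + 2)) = k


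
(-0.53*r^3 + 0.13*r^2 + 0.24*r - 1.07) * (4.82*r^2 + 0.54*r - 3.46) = -2.5546*r^5 + 0.3404*r^4 + 3.0608*r^3 - 5.4776*r^2 - 1.4082*r + 3.7022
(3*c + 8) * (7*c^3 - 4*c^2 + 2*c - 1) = 21*c^4 + 44*c^3 - 26*c^2 + 13*c - 8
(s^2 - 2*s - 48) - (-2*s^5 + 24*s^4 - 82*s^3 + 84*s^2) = 2*s^5 - 24*s^4 + 82*s^3 - 83*s^2 - 2*s - 48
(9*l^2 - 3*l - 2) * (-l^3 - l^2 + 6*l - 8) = -9*l^5 - 6*l^4 + 59*l^3 - 88*l^2 + 12*l + 16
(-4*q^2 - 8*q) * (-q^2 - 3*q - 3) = 4*q^4 + 20*q^3 + 36*q^2 + 24*q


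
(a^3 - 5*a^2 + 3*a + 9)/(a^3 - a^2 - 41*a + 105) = (a^2 - 2*a - 3)/(a^2 + 2*a - 35)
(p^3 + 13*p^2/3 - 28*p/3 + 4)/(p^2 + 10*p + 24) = (3*p^2 - 5*p + 2)/(3*(p + 4))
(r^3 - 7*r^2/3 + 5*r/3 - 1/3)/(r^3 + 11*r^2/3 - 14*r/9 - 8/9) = 3*(3*r^3 - 7*r^2 + 5*r - 1)/(9*r^3 + 33*r^2 - 14*r - 8)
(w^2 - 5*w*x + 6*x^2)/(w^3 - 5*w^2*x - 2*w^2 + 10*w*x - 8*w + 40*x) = (w^2 - 5*w*x + 6*x^2)/(w^3 - 5*w^2*x - 2*w^2 + 10*w*x - 8*w + 40*x)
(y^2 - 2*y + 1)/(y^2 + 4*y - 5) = (y - 1)/(y + 5)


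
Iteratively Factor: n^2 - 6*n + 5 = (n - 5)*(n - 1)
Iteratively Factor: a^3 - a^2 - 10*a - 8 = (a + 2)*(a^2 - 3*a - 4) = (a + 1)*(a + 2)*(a - 4)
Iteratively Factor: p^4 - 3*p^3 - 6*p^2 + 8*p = (p - 1)*(p^3 - 2*p^2 - 8*p) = (p - 4)*(p - 1)*(p^2 + 2*p) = p*(p - 4)*(p - 1)*(p + 2)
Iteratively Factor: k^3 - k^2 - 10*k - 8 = (k + 2)*(k^2 - 3*k - 4) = (k + 1)*(k + 2)*(k - 4)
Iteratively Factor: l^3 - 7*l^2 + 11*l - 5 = (l - 1)*(l^2 - 6*l + 5) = (l - 1)^2*(l - 5)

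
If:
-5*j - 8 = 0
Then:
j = -8/5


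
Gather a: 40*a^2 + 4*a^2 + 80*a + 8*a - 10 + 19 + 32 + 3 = 44*a^2 + 88*a + 44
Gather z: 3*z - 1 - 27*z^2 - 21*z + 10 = -27*z^2 - 18*z + 9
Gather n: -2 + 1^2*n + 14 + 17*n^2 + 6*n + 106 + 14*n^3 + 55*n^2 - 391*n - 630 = 14*n^3 + 72*n^2 - 384*n - 512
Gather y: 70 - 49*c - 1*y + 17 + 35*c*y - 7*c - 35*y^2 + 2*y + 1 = -56*c - 35*y^2 + y*(35*c + 1) + 88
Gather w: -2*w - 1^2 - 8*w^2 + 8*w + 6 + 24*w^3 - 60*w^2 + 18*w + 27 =24*w^3 - 68*w^2 + 24*w + 32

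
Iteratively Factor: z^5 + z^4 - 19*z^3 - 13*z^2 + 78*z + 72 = (z + 2)*(z^4 - z^3 - 17*z^2 + 21*z + 36) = (z - 3)*(z + 2)*(z^3 + 2*z^2 - 11*z - 12) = (z - 3)*(z + 2)*(z + 4)*(z^2 - 2*z - 3) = (z - 3)*(z + 1)*(z + 2)*(z + 4)*(z - 3)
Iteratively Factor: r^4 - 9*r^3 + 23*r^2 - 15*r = (r - 5)*(r^3 - 4*r^2 + 3*r) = (r - 5)*(r - 3)*(r^2 - r) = r*(r - 5)*(r - 3)*(r - 1)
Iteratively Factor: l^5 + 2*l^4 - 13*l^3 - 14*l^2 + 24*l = (l)*(l^4 + 2*l^3 - 13*l^2 - 14*l + 24) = l*(l - 1)*(l^3 + 3*l^2 - 10*l - 24) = l*(l - 3)*(l - 1)*(l^2 + 6*l + 8) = l*(l - 3)*(l - 1)*(l + 2)*(l + 4)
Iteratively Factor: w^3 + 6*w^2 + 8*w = (w + 2)*(w^2 + 4*w) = w*(w + 2)*(w + 4)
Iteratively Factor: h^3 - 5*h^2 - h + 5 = (h - 5)*(h^2 - 1) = (h - 5)*(h - 1)*(h + 1)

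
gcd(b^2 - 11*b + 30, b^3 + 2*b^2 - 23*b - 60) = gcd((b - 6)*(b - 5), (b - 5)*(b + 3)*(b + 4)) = b - 5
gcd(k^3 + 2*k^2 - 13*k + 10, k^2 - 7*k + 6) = k - 1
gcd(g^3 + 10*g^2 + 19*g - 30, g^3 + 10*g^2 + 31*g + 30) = g + 5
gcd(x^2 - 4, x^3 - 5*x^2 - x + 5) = 1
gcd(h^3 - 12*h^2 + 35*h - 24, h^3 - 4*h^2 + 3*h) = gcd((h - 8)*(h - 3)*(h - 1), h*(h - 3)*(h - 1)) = h^2 - 4*h + 3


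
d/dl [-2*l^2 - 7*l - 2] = -4*l - 7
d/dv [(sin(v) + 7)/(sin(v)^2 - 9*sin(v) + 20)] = (-14*sin(v) + cos(v)^2 + 82)*cos(v)/(sin(v)^2 - 9*sin(v) + 20)^2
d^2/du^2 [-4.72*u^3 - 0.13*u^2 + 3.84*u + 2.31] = -28.32*u - 0.26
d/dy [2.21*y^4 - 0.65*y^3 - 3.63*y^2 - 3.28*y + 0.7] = 8.84*y^3 - 1.95*y^2 - 7.26*y - 3.28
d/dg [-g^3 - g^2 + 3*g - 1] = -3*g^2 - 2*g + 3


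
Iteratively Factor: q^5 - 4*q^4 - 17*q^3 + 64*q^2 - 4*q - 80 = (q - 5)*(q^4 + q^3 - 12*q^2 + 4*q + 16) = (q - 5)*(q - 2)*(q^3 + 3*q^2 - 6*q - 8) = (q - 5)*(q - 2)*(q + 1)*(q^2 + 2*q - 8) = (q - 5)*(q - 2)*(q + 1)*(q + 4)*(q - 2)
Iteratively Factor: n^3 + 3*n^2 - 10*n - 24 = (n - 3)*(n^2 + 6*n + 8) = (n - 3)*(n + 4)*(n + 2)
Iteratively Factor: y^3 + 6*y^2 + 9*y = (y)*(y^2 + 6*y + 9) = y*(y + 3)*(y + 3)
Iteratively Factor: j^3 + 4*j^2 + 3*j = (j + 1)*(j^2 + 3*j) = j*(j + 1)*(j + 3)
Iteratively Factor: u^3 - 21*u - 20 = (u + 4)*(u^2 - 4*u - 5) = (u - 5)*(u + 4)*(u + 1)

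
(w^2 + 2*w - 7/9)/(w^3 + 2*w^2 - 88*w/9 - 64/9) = (9*w^2 + 18*w - 7)/(9*w^3 + 18*w^2 - 88*w - 64)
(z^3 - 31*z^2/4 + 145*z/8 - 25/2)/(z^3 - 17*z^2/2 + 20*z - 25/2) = (z^2 - 21*z/4 + 5)/(z^2 - 6*z + 5)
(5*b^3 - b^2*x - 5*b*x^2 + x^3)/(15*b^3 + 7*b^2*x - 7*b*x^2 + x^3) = (-b + x)/(-3*b + x)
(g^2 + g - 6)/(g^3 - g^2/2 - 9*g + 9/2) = 2*(g - 2)/(2*g^2 - 7*g + 3)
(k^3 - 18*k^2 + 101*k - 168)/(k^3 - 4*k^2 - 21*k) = (k^2 - 11*k + 24)/(k*(k + 3))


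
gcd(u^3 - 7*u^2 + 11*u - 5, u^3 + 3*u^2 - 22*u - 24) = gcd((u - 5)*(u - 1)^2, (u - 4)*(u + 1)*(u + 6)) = 1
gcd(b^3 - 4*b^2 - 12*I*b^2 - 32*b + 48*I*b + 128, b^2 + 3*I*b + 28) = b - 4*I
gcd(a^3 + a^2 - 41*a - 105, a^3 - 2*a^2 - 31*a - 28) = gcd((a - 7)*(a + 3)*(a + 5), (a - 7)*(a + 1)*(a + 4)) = a - 7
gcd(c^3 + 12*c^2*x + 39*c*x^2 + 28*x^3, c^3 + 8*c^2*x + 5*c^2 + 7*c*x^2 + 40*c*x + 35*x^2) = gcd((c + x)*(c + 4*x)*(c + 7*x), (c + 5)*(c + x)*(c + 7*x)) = c^2 + 8*c*x + 7*x^2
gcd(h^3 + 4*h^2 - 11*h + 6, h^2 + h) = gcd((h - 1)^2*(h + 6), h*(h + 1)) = 1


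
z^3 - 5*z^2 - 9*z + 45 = (z - 5)*(z - 3)*(z + 3)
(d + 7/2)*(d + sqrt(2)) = d^2 + sqrt(2)*d + 7*d/2 + 7*sqrt(2)/2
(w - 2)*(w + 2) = w^2 - 4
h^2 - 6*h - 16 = (h - 8)*(h + 2)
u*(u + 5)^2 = u^3 + 10*u^2 + 25*u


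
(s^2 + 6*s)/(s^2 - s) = (s + 6)/(s - 1)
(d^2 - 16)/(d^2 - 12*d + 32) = (d + 4)/(d - 8)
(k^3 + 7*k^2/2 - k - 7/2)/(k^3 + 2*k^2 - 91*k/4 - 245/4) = 2*(k^2 - 1)/(2*k^2 - 3*k - 35)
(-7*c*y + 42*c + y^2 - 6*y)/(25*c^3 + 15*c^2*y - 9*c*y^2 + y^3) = (-7*c*y + 42*c + y^2 - 6*y)/(25*c^3 + 15*c^2*y - 9*c*y^2 + y^3)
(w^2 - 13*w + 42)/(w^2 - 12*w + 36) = (w - 7)/(w - 6)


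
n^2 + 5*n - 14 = (n - 2)*(n + 7)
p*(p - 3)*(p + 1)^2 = p^4 - p^3 - 5*p^2 - 3*p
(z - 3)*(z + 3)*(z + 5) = z^3 + 5*z^2 - 9*z - 45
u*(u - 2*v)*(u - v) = u^3 - 3*u^2*v + 2*u*v^2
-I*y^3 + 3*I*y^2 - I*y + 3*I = (y - 3)*(y - I)*(-I*y + 1)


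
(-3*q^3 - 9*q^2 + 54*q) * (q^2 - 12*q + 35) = -3*q^5 + 27*q^4 + 57*q^3 - 963*q^2 + 1890*q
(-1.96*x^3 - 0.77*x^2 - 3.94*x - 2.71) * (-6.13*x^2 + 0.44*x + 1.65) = 12.0148*x^5 + 3.8577*x^4 + 20.5794*x^3 + 13.6082*x^2 - 7.6934*x - 4.4715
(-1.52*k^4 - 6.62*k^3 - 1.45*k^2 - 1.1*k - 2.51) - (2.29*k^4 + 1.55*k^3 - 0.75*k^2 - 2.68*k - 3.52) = -3.81*k^4 - 8.17*k^3 - 0.7*k^2 + 1.58*k + 1.01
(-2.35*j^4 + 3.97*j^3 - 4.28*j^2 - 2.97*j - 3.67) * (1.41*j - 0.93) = -3.3135*j^5 + 7.7832*j^4 - 9.7269*j^3 - 0.2073*j^2 - 2.4126*j + 3.4131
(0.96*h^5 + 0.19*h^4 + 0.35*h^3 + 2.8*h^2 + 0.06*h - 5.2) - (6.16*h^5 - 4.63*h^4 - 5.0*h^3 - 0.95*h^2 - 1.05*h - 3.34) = -5.2*h^5 + 4.82*h^4 + 5.35*h^3 + 3.75*h^2 + 1.11*h - 1.86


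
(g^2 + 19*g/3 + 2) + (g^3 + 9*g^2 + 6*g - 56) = g^3 + 10*g^2 + 37*g/3 - 54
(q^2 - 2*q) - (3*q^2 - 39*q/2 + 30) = -2*q^2 + 35*q/2 - 30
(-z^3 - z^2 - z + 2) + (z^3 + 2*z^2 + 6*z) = z^2 + 5*z + 2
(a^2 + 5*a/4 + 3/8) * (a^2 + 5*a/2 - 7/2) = a^4 + 15*a^3/4 - 55*a/16 - 21/16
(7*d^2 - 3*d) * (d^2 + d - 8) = 7*d^4 + 4*d^3 - 59*d^2 + 24*d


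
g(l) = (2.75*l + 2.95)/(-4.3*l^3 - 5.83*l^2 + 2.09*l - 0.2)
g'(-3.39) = -0.05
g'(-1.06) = -0.72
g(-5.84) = -0.02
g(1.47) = -0.30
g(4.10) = -0.04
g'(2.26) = 0.11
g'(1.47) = 0.43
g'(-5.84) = -0.01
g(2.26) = -0.12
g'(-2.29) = -0.33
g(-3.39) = -0.07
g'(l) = (2.75*l + 2.95)*(12.9*l^2 + 11.66*l - 2.09)/(-4.3*l^3 - 5.83*l^2 + 2.09*l - 0.2)^2 + 2.75/(-4.3*l^3 - 5.83*l^2 + 2.09*l - 0.2) = (23.65*l^3 + 54.0875*l^2 + 34.397*l - 6.7155)/(18.49*l^6 + 50.138*l^5 + 16.0149*l^4 - 22.6494*l^3 + 6.7001*l^2 - 0.836*l + 0.04)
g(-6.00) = -0.02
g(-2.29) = -0.21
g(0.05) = -27.91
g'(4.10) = 0.02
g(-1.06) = -0.01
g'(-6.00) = -0.01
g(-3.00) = -0.09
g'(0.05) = -397.01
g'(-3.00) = -0.08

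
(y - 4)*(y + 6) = y^2 + 2*y - 24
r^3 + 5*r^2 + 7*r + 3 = (r + 1)^2*(r + 3)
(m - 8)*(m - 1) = m^2 - 9*m + 8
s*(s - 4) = s^2 - 4*s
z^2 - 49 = (z - 7)*(z + 7)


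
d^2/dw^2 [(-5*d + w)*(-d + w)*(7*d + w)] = 2*d + 6*w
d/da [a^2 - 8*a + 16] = 2*a - 8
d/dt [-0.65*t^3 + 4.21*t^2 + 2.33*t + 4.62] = -1.95*t^2 + 8.42*t + 2.33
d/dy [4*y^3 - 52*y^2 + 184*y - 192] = 12*y^2 - 104*y + 184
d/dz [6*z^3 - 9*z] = 18*z^2 - 9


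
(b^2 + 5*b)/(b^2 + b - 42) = b*(b + 5)/(b^2 + b - 42)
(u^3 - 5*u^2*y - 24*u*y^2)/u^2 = u - 5*y - 24*y^2/u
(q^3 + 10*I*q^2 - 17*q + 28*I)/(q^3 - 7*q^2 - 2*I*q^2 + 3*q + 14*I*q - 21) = (q^3 + 10*I*q^2 - 17*q + 28*I)/(q^3 - q^2*(7 + 2*I) + q*(3 + 14*I) - 21)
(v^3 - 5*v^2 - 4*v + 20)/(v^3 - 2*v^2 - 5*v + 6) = (v^2 - 7*v + 10)/(v^2 - 4*v + 3)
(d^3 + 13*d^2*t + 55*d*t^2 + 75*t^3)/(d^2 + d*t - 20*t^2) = (-d^2 - 8*d*t - 15*t^2)/(-d + 4*t)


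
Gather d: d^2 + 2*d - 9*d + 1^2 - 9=d^2 - 7*d - 8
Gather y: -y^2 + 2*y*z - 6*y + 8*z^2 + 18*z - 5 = -y^2 + y*(2*z - 6) + 8*z^2 + 18*z - 5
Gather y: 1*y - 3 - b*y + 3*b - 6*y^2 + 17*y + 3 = 3*b - 6*y^2 + y*(18 - b)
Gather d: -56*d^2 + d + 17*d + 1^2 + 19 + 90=-56*d^2 + 18*d + 110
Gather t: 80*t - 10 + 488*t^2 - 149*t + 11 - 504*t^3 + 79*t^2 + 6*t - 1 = -504*t^3 + 567*t^2 - 63*t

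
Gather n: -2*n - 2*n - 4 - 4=-4*n - 8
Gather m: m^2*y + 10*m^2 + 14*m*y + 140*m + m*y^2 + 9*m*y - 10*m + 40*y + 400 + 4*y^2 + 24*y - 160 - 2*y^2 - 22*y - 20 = m^2*(y + 10) + m*(y^2 + 23*y + 130) + 2*y^2 + 42*y + 220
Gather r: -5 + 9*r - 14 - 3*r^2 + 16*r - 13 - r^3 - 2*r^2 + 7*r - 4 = -r^3 - 5*r^2 + 32*r - 36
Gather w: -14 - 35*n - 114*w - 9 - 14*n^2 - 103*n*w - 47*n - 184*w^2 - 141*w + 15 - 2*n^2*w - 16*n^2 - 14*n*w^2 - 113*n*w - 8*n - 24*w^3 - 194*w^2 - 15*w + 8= -30*n^2 - 90*n - 24*w^3 + w^2*(-14*n - 378) + w*(-2*n^2 - 216*n - 270)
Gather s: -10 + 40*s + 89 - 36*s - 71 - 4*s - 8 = 0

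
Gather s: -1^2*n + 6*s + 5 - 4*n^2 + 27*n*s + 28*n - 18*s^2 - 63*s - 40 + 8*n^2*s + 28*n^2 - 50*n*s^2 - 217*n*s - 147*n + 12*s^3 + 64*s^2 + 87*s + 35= 24*n^2 - 120*n + 12*s^3 + s^2*(46 - 50*n) + s*(8*n^2 - 190*n + 30)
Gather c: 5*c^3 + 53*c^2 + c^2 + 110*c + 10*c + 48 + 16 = 5*c^3 + 54*c^2 + 120*c + 64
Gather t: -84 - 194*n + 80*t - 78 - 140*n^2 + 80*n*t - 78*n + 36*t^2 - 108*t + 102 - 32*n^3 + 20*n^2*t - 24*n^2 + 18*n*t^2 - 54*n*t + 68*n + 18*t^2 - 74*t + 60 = -32*n^3 - 164*n^2 - 204*n + t^2*(18*n + 54) + t*(20*n^2 + 26*n - 102)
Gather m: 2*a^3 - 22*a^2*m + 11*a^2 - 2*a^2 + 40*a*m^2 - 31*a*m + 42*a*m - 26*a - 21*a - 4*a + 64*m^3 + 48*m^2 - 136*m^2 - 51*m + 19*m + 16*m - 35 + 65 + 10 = 2*a^3 + 9*a^2 - 51*a + 64*m^3 + m^2*(40*a - 88) + m*(-22*a^2 + 11*a - 16) + 40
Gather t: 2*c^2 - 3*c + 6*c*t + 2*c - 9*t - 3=2*c^2 - c + t*(6*c - 9) - 3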